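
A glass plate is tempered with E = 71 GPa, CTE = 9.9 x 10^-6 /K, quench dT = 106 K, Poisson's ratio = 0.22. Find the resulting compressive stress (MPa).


Tempering stress: sigma = E * alpha * dT / (1 - nu)
  E (MPa) = 71 * 1000 = 71000
  Numerator = 71000 * (9.9 x 10^-6) * 106 = 74.5074
  Denominator = 1 - 0.22 = 0.78
  sigma = 74.5074 / 0.78 = 95.5 MPa

95.5 MPa


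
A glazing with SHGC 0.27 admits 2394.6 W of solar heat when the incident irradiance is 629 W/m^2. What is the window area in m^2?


Rearrange Q = Area * SHGC * Irradiance:
  Area = Q / (SHGC * Irradiance)
  Area = 2394.6 / (0.27 * 629) = 14.1 m^2

14.1 m^2


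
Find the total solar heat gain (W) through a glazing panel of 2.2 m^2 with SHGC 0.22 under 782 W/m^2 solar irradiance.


Solar heat gain: Q = Area * SHGC * Irradiance
  Q = 2.2 * 0.22 * 782 = 378.5 W

378.5 W


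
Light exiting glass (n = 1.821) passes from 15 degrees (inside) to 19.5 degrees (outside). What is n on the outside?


Apply Snell's law: n1 * sin(theta1) = n2 * sin(theta2)
  n2 = n1 * sin(theta1) / sin(theta2)
  sin(15) = 0.258819
  sin(19.5) = 0.333807
  n2 = 1.821 * 0.258819 / 0.333807 = 1.4119

1.4119


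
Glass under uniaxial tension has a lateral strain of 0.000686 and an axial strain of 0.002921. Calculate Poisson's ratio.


Poisson's ratio: nu = lateral strain / axial strain
  nu = 0.000686 / 0.002921 = 0.2349

0.2349


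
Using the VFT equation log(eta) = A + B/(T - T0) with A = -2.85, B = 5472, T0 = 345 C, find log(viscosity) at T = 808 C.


VFT equation: log(eta) = A + B / (T - T0)
  T - T0 = 808 - 345 = 463
  B / (T - T0) = 5472 / 463 = 11.819
  log(eta) = -2.85 + 11.819 = 8.969

8.969


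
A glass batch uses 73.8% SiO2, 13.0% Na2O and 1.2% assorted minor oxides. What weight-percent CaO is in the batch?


Pieces sum to 100%:
  CaO = 100 - (SiO2 + Na2O + others)
  CaO = 100 - (73.8 + 13.0 + 1.2) = 12.0%

12.0%


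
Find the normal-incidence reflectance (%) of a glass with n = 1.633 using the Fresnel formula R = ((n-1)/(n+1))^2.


Fresnel reflectance at normal incidence:
  R = ((n - 1)/(n + 1))^2
  (n - 1)/(n + 1) = (1.633 - 1)/(1.633 + 1) = 0.24041
  R = 0.24041^2 = 0.057797
  R(%) = 0.057797 * 100 = 5.78%

5.78%


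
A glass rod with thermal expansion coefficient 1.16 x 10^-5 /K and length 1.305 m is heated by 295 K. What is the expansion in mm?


Thermal expansion formula: dL = alpha * L0 * dT
  dL = (1.16 x 10^-5) * 1.305 * 295 = 0.00446571 m
Convert to mm: 0.00446571 * 1000 = 4.4657 mm

4.4657 mm


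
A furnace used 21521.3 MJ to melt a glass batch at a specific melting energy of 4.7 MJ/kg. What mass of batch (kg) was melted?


Rearrange E = m * s for m:
  m = E / s
  m = 21521.3 / 4.7 = 4579.0 kg

4579.0 kg


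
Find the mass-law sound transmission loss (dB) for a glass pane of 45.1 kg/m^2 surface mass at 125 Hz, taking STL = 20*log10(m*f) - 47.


Mass law: STL = 20 * log10(m * f) - 47
  m * f = 45.1 * 125 = 5637.5
  log10(5637.5) = 3.75109
  STL = 20 * 3.75109 - 47 = 75.0218 - 47 = 28.0 dB

28.0 dB


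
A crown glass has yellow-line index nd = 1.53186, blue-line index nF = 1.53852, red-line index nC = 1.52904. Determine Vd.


Abbe number formula: Vd = (nd - 1) / (nF - nC)
  nd - 1 = 1.53186 - 1 = 0.53186
  nF - nC = 1.53852 - 1.52904 = 0.00948
  Vd = 0.53186 / 0.00948 = 56.1

56.1


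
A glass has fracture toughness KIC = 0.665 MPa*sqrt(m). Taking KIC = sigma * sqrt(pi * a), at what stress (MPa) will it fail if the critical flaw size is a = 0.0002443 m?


Rearrange KIC = sigma * sqrt(pi * a):
  sigma = KIC / sqrt(pi * a)
  sqrt(pi * 0.0002443) = 0.027704
  sigma = 0.665 / 0.027704 = 24.0 MPa

24.0 MPa


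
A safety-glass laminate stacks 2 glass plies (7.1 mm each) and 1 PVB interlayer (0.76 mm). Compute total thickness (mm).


Total thickness = glass contribution + PVB contribution
  Glass: 2 * 7.1 = 14.2 mm
  PVB: 1 * 0.76 = 0.76 mm
  Total = 14.2 + 0.76 = 14.96 mm

14.96 mm


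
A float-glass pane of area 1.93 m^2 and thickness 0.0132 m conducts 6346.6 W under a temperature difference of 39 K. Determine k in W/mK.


Fourier's law rearranged: k = Q * t / (A * dT)
  Numerator = 6346.6 * 0.0132 = 83.77512
  Denominator = 1.93 * 39 = 75.27
  k = 83.77512 / 75.27 = 1.113 W/mK

1.113 W/mK


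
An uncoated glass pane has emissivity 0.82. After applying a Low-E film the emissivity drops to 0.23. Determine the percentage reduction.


Percentage reduction = (1 - coated/uncoated) * 100
  Ratio = 0.23 / 0.82 = 0.2805
  Reduction = (1 - 0.2805) * 100 = 72.0%

72.0%


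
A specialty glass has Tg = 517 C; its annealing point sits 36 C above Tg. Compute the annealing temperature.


The annealing temperature is Tg plus the offset:
  T_anneal = 517 + 36 = 553 C

553 C


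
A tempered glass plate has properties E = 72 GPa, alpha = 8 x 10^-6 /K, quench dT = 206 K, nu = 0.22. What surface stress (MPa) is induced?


Tempering stress: sigma = E * alpha * dT / (1 - nu)
  E (MPa) = 72 * 1000 = 72000
  Numerator = 72000 * (8 x 10^-6) * 206 = 118.656
  Denominator = 1 - 0.22 = 0.78
  sigma = 118.656 / 0.78 = 152.1 MPa

152.1 MPa


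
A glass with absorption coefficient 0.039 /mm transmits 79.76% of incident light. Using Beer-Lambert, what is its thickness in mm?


Rearrange T = exp(-alpha * thickness):
  thickness = -ln(T) / alpha
  T = 79.76/100 = 0.7976
  ln(T) = -0.22615
  -ln(T) = 0.22615
  thickness = 0.22615 / 0.039 = 5.8 mm

5.8 mm


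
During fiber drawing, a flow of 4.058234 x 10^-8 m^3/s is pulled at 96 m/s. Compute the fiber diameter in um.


Cross-sectional area from continuity:
  A = Q / v = 4.058234 x 10^-8 / 96 = 4.227327 x 10^-10 m^2
Diameter from circular cross-section:
  d = sqrt(4A / pi) * 10^6 (m -> um)
  d = sqrt(4 * 4.227327 x 10^-10 / pi) * 10^6 = 23.2 um

23.2 um


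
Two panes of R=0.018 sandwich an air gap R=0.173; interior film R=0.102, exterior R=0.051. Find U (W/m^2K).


Total thermal resistance (series):
  R_total = R_in + R_glass + R_air + R_glass + R_out
  R_total = 0.102 + 0.018 + 0.173 + 0.018 + 0.051 = 0.362 m^2K/W
U-value = 1 / R_total = 1 / 0.362 = 2.762 W/m^2K

2.762 W/m^2K


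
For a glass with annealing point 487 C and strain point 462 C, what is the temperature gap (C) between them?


Gap = T_anneal - T_strain:
  gap = 487 - 462 = 25 C

25 C


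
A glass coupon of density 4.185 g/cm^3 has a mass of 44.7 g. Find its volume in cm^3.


Rearrange rho = m / V:
  V = m / rho
  V = 44.7 / 4.185 = 10.681 cm^3

10.681 cm^3


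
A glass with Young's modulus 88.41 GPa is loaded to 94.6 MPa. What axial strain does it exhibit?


Rearrange E = sigma / epsilon:
  epsilon = sigma / E
  E (MPa) = 88.41 * 1000 = 88410
  epsilon = 94.6 / 88410 = 0.00107

0.00107


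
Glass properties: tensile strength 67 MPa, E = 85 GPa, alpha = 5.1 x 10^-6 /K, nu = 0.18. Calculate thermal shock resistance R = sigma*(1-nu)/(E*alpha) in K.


Thermal shock resistance: R = sigma * (1 - nu) / (E * alpha)
  Numerator = 67 * (1 - 0.18) = 54.94
  Denominator = 85 * 1000 * (5.1 x 10^-6) = 0.4335
  R = 54.94 / 0.4335 = 126.7 K

126.7 K


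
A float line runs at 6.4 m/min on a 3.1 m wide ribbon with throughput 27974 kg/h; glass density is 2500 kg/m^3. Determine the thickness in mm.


Ribbon cross-section from mass balance:
  Volume rate = throughput / density = 27974 / 2500 = 11.1896 m^3/h
  thickness = volume rate / (speed * 60 * width), i.e.
  thickness = throughput / (60 * speed * width * density) * 1000
  thickness = 27974 / (60 * 6.4 * 3.1 * 2500) * 1000 = 9.4 mm

9.4 mm


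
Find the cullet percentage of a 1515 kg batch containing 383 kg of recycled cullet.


Cullet ratio = (cullet mass / total batch mass) * 100
  Ratio = 383 / 1515 * 100 = 25.28%

25.28%


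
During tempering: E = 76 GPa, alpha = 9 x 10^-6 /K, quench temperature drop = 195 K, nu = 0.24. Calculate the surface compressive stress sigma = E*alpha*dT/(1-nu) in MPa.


Tempering stress: sigma = E * alpha * dT / (1 - nu)
  E (MPa) = 76 * 1000 = 76000
  Numerator = 76000 * (9 x 10^-6) * 195 = 133.38
  Denominator = 1 - 0.24 = 0.76
  sigma = 133.38 / 0.76 = 175.5 MPa

175.5 MPa


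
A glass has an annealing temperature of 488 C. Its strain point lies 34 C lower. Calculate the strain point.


Strain point = annealing point - difference:
  T_strain = 488 - 34 = 454 C

454 C


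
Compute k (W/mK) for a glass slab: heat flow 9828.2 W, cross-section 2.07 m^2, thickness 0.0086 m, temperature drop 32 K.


Fourier's law rearranged: k = Q * t / (A * dT)
  Numerator = 9828.2 * 0.0086 = 84.52252
  Denominator = 2.07 * 32 = 66.24
  k = 84.52252 / 66.24 = 1.276 W/mK

1.276 W/mK


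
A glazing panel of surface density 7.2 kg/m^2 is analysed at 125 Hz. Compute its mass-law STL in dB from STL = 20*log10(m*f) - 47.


Mass law: STL = 20 * log10(m * f) - 47
  m * f = 7.2 * 125 = 900
  log10(900) = 2.95424
  STL = 20 * 2.95424 - 47 = 59.0848 - 47 = 12.1 dB

12.1 dB


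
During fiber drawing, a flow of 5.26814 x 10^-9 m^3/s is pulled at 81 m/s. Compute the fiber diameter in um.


Cross-sectional area from continuity:
  A = Q / v = 5.26814 x 10^-9 / 81 = 6.503877 x 10^-11 m^2
Diameter from circular cross-section:
  d = sqrt(4A / pi) * 10^6 (m -> um)
  d = sqrt(4 * 6.503877 x 10^-11 / pi) * 10^6 = 9.1 um

9.1 um


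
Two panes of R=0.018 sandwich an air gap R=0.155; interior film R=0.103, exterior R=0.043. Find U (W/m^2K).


Total thermal resistance (series):
  R_total = R_in + R_glass + R_air + R_glass + R_out
  R_total = 0.103 + 0.018 + 0.155 + 0.018 + 0.043 = 0.337 m^2K/W
U-value = 1 / R_total = 1 / 0.337 = 2.967 W/m^2K

2.967 W/m^2K


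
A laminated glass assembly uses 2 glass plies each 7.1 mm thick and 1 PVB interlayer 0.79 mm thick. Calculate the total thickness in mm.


Total thickness = glass contribution + PVB contribution
  Glass: 2 * 7.1 = 14.2 mm
  PVB: 1 * 0.79 = 0.79 mm
  Total = 14.2 + 0.79 = 14.99 mm

14.99 mm


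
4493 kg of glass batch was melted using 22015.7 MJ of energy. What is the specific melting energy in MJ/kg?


Rearrange E = m * s for s:
  s = E / m
  s = 22015.7 / 4493 = 4.9 MJ/kg

4.9 MJ/kg


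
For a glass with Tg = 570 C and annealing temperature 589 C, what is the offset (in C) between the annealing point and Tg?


Offset = T_anneal - Tg:
  offset = 589 - 570 = 19 C

19 C


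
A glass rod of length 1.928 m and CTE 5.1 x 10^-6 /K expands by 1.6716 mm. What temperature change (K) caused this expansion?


Rearrange dL = alpha * L0 * dT for dT:
  dT = dL / (alpha * L0)
  dL (m) = 1.6716 / 1000 = 0.0016716
  dT = 0.0016716 / ((5.1 x 10^-6) * 1.928) = 170.0 K

170.0 K


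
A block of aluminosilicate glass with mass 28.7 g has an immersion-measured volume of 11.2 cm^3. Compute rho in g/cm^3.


Use the definition of density:
  rho = mass / volume
  rho = 28.7 / 11.2 = 2.562 g/cm^3

2.562 g/cm^3


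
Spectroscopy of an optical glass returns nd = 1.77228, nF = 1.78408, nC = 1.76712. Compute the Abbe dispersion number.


Abbe number formula: Vd = (nd - 1) / (nF - nC)
  nd - 1 = 1.77228 - 1 = 0.77228
  nF - nC = 1.78408 - 1.76712 = 0.01696
  Vd = 0.77228 / 0.01696 = 45.54

45.54


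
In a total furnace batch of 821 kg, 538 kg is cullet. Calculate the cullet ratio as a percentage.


Cullet ratio = (cullet mass / total batch mass) * 100
  Ratio = 538 / 821 * 100 = 65.53%

65.53%


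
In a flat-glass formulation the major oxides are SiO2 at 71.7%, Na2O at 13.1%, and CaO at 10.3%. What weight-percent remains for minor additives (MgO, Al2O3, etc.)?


Sum the three major oxides:
  SiO2 + Na2O + CaO = 71.7 + 13.1 + 10.3 = 95.1%
Subtract from 100%:
  Others = 100 - 95.1 = 4.9%

4.9%


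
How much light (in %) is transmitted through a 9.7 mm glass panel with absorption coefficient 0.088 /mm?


Beer-Lambert law: T = exp(-alpha * thickness)
  exponent = -0.088 * 9.7 = -0.8536
  T = exp(-0.8536) = 0.4259
  Percentage = 0.4259 * 100 = 42.59%

42.59%


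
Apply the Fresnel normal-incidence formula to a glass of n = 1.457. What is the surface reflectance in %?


Fresnel reflectance at normal incidence:
  R = ((n - 1)/(n + 1))^2
  (n - 1)/(n + 1) = (1.457 - 1)/(1.457 + 1) = 0.185999
  R = 0.185999^2 = 0.0345956
  R(%) = 0.0345956 * 100 = 3.46%

3.46%


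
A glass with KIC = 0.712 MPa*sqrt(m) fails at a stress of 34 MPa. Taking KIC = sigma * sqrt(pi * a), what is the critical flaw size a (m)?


Rearrange KIC = sigma * sqrt(pi * a):
  sqrt(pi * a) = KIC / sigma
  sqrt(pi * a) = 0.712 / 34 = 0.020941
  a = (KIC / sigma)^2 / pi
  a = 0.020941^2 / pi = 0.0001396 m

0.0001396 m


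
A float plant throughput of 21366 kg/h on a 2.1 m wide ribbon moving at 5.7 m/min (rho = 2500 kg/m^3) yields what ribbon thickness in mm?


Ribbon cross-section from mass balance:
  Volume rate = throughput / density = 21366 / 2500 = 8.5464 m^3/h
  thickness = volume rate / (speed * 60 * width), i.e.
  thickness = throughput / (60 * speed * width * density) * 1000
  thickness = 21366 / (60 * 5.7 * 2.1 * 2500) * 1000 = 11.9 mm

11.9 mm


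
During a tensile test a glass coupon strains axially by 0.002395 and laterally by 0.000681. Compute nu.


Poisson's ratio: nu = lateral strain / axial strain
  nu = 0.000681 / 0.002395 = 0.2843

0.2843


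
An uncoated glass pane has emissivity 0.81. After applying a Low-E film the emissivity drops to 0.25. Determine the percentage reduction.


Percentage reduction = (1 - coated/uncoated) * 100
  Ratio = 0.25 / 0.81 = 0.3086
  Reduction = (1 - 0.3086) * 100 = 69.1%

69.1%


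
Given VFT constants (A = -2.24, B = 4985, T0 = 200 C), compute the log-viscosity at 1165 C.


VFT equation: log(eta) = A + B / (T - T0)
  T - T0 = 1165 - 200 = 965
  B / (T - T0) = 4985 / 965 = 5.166
  log(eta) = -2.24 + 5.166 = 2.926

2.926


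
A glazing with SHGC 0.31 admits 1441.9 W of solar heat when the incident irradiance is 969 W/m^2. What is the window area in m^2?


Rearrange Q = Area * SHGC * Irradiance:
  Area = Q / (SHGC * Irradiance)
  Area = 1441.9 / (0.31 * 969) = 4.8 m^2

4.8 m^2


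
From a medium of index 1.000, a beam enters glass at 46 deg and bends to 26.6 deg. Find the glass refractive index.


Apply Snell's law: n1 * sin(theta1) = n2 * sin(theta2)
  n2 = n1 * sin(theta1) / sin(theta2)
  sin(46) = 0.71934
  sin(26.6) = 0.447759
  n2 = 1.000 * 0.71934 / 0.447759 = 1.6065

1.6065


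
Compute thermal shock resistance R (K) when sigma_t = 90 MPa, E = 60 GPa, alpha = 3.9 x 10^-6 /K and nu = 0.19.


Thermal shock resistance: R = sigma * (1 - nu) / (E * alpha)
  Numerator = 90 * (1 - 0.19) = 72.9
  Denominator = 60 * 1000 * (3.9 x 10^-6) = 0.234
  R = 72.9 / 0.234 = 311.5 K

311.5 K


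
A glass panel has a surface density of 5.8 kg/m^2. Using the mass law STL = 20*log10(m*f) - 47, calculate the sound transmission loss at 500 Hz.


Mass law: STL = 20 * log10(m * f) - 47
  m * f = 5.8 * 500 = 2900
  log10(2900) = 3.4624
  STL = 20 * 3.4624 - 47 = 69.248 - 47 = 22.2 dB

22.2 dB


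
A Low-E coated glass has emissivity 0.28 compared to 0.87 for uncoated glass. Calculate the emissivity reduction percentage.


Percentage reduction = (1 - coated/uncoated) * 100
  Ratio = 0.28 / 0.87 = 0.3218
  Reduction = (1 - 0.3218) * 100 = 67.8%

67.8%


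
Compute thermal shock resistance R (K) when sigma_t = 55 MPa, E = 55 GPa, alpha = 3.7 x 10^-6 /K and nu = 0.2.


Thermal shock resistance: R = sigma * (1 - nu) / (E * alpha)
  Numerator = 55 * (1 - 0.2) = 44.0
  Denominator = 55 * 1000 * (3.7 x 10^-6) = 0.2035
  R = 44.0 / 0.2035 = 216.2 K

216.2 K


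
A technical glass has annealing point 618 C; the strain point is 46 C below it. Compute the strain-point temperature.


Strain point = annealing point - difference:
  T_strain = 618 - 46 = 572 C

572 C


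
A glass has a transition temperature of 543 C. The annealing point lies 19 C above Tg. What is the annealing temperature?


The annealing temperature is Tg plus the offset:
  T_anneal = 543 + 19 = 562 C

562 C


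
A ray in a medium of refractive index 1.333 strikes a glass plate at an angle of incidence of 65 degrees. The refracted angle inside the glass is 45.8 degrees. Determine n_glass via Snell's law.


Apply Snell's law: n1 * sin(theta1) = n2 * sin(theta2)
  n2 = n1 * sin(theta1) / sin(theta2)
  sin(65) = 0.906308
  sin(45.8) = 0.716911
  n2 = 1.333 * 0.906308 / 0.716911 = 1.6852

1.6852


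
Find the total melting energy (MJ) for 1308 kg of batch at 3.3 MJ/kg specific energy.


Total energy = mass * specific energy
  E = 1308 * 3.3 = 4316.4 MJ

4316.4 MJ


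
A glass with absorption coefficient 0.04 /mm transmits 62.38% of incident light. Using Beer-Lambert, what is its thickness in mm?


Rearrange T = exp(-alpha * thickness):
  thickness = -ln(T) / alpha
  T = 62.38/100 = 0.6238
  ln(T) = -0.47193
  -ln(T) = 0.47193
  thickness = 0.47193 / 0.04 = 11.8 mm

11.8 mm


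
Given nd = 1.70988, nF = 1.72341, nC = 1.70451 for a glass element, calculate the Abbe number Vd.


Abbe number formula: Vd = (nd - 1) / (nF - nC)
  nd - 1 = 1.70988 - 1 = 0.70988
  nF - nC = 1.72341 - 1.70451 = 0.0189
  Vd = 0.70988 / 0.0189 = 37.56

37.56


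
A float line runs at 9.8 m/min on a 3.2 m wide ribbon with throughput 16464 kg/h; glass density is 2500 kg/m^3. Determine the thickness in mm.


Ribbon cross-section from mass balance:
  Volume rate = throughput / density = 16464 / 2500 = 6.5856 m^3/h
  thickness = volume rate / (speed * 60 * width), i.e.
  thickness = throughput / (60 * speed * width * density) * 1000
  thickness = 16464 / (60 * 9.8 * 3.2 * 2500) * 1000 = 3.5 mm

3.5 mm


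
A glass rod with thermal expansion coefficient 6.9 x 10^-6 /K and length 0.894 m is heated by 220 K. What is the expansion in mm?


Thermal expansion formula: dL = alpha * L0 * dT
  dL = (6.9 x 10^-6) * 0.894 * 220 = 0.00135709 m
Convert to mm: 0.00135709 * 1000 = 1.3571 mm

1.3571 mm


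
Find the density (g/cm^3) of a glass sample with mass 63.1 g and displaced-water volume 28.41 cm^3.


Use the definition of density:
  rho = mass / volume
  rho = 63.1 / 28.41 = 2.221 g/cm^3

2.221 g/cm^3


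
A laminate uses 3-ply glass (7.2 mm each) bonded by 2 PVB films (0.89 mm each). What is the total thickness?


Total thickness = glass contribution + PVB contribution
  Glass: 3 * 7.2 = 21.6 mm
  PVB: 2 * 0.89 = 1.78 mm
  Total = 21.6 + 1.78 = 23.38 mm

23.38 mm


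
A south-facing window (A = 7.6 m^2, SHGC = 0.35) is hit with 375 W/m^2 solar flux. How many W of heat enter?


Solar heat gain: Q = Area * SHGC * Irradiance
  Q = 7.6 * 0.35 * 375 = 997.5 W

997.5 W


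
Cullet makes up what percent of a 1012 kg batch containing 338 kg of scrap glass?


Cullet ratio = (cullet mass / total batch mass) * 100
  Ratio = 338 / 1012 * 100 = 33.4%

33.4%


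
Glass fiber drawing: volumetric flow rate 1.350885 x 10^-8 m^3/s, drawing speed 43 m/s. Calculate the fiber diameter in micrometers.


Cross-sectional area from continuity:
  A = Q / v = 1.350885 x 10^-8 / 43 = 3.141593 x 10^-10 m^2
Diameter from circular cross-section:
  d = sqrt(4A / pi) * 10^6 (m -> um)
  d = sqrt(4 * 3.141593 x 10^-10 / pi) * 10^6 = 20.0 um

20.0 um


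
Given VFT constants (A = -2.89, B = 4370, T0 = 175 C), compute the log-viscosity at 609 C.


VFT equation: log(eta) = A + B / (T - T0)
  T - T0 = 609 - 175 = 434
  B / (T - T0) = 4370 / 434 = 10.069
  log(eta) = -2.89 + 10.069 = 7.179

7.179


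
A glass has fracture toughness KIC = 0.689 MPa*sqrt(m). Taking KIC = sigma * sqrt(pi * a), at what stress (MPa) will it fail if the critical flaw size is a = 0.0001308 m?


Rearrange KIC = sigma * sqrt(pi * a):
  sigma = KIC / sqrt(pi * a)
  sqrt(pi * 0.0001308) = 0.020271
  sigma = 0.689 / 0.020271 = 33.99 MPa

33.99 MPa


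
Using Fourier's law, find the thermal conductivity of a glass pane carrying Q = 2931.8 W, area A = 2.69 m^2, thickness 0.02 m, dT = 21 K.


Fourier's law rearranged: k = Q * t / (A * dT)
  Numerator = 2931.8 * 0.02 = 58.636
  Denominator = 2.69 * 21 = 56.49
  k = 58.636 / 56.49 = 1.038 W/mK

1.038 W/mK


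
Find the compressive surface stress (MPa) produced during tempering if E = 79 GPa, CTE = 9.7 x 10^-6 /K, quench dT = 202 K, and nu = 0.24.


Tempering stress: sigma = E * alpha * dT / (1 - nu)
  E (MPa) = 79 * 1000 = 79000
  Numerator = 79000 * (9.7 x 10^-6) * 202 = 154.7926
  Denominator = 1 - 0.24 = 0.76
  sigma = 154.7926 / 0.76 = 203.7 MPa

203.7 MPa


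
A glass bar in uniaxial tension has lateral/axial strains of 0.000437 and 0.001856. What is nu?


Poisson's ratio: nu = lateral strain / axial strain
  nu = 0.000437 / 0.001856 = 0.2355

0.2355


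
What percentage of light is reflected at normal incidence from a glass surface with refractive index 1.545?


Fresnel reflectance at normal incidence:
  R = ((n - 1)/(n + 1))^2
  (n - 1)/(n + 1) = (1.545 - 1)/(1.545 + 1) = 0.214145
  R = 0.214145^2 = 0.0458581
  R(%) = 0.0458581 * 100 = 4.586%

4.586%


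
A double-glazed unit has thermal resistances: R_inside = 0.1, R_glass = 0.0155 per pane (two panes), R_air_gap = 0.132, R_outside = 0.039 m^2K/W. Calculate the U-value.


Total thermal resistance (series):
  R_total = R_in + R_glass + R_air + R_glass + R_out
  R_total = 0.1 + 0.0155 + 0.132 + 0.0155 + 0.039 = 0.302 m^2K/W
U-value = 1 / R_total = 1 / 0.302 = 3.311 W/m^2K

3.311 W/m^2K


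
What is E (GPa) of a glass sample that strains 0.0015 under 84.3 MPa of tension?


Young's modulus: E = stress / strain
  E = 84.3 MPa / 0.0015 = 56200 MPa
Convert to GPa: 56200 / 1000 = 56.2 GPa

56.2 GPa


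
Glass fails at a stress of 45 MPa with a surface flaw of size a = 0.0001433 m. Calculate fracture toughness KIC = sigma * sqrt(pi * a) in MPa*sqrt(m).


Fracture toughness: KIC = sigma * sqrt(pi * a)
  pi * a = pi * 0.0001433 = 0.00045019
  sqrt(pi * a) = 0.021218
  KIC = 45 * 0.021218 = 0.955 MPa*sqrt(m)

0.955 MPa*sqrt(m)


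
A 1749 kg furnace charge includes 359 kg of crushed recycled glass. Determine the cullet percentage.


Cullet ratio = (cullet mass / total batch mass) * 100
  Ratio = 359 / 1749 * 100 = 20.53%

20.53%


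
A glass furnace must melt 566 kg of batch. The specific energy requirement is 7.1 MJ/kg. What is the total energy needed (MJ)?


Total energy = mass * specific energy
  E = 566 * 7.1 = 4018.6 MJ

4018.6 MJ


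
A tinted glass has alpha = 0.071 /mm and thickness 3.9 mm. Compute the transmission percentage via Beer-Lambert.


Beer-Lambert law: T = exp(-alpha * thickness)
  exponent = -0.071 * 3.9 = -0.2769
  T = exp(-0.2769) = 0.7581
  Percentage = 0.7581 * 100 = 75.81%

75.81%


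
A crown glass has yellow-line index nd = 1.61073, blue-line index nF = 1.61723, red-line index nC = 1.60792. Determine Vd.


Abbe number formula: Vd = (nd - 1) / (nF - nC)
  nd - 1 = 1.61073 - 1 = 0.61073
  nF - nC = 1.61723 - 1.60792 = 0.00931
  Vd = 0.61073 / 0.00931 = 65.6

65.6


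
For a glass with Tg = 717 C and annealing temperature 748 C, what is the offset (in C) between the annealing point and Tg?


Offset = T_anneal - Tg:
  offset = 748 - 717 = 31 C

31 C


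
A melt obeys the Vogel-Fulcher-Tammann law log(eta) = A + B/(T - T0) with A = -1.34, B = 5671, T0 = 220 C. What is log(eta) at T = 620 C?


VFT equation: log(eta) = A + B / (T - T0)
  T - T0 = 620 - 220 = 400
  B / (T - T0) = 5671 / 400 = 14.178
  log(eta) = -1.34 + 14.178 = 12.838

12.838


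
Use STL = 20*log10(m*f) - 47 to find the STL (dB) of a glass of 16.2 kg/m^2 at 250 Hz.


Mass law: STL = 20 * log10(m * f) - 47
  m * f = 16.2 * 250 = 4050
  log10(4050) = 3.60746
  STL = 20 * 3.60746 - 47 = 72.1492 - 47 = 25.1 dB

25.1 dB


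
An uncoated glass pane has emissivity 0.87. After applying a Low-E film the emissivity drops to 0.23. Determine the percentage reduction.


Percentage reduction = (1 - coated/uncoated) * 100
  Ratio = 0.23 / 0.87 = 0.2644
  Reduction = (1 - 0.2644) * 100 = 73.6%

73.6%


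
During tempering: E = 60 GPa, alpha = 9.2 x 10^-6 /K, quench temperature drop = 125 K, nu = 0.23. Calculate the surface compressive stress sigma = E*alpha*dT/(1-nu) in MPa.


Tempering stress: sigma = E * alpha * dT / (1 - nu)
  E (MPa) = 60 * 1000 = 60000
  Numerator = 60000 * (9.2 x 10^-6) * 125 = 69.0
  Denominator = 1 - 0.23 = 0.77
  sigma = 69.0 / 0.77 = 89.6 MPa

89.6 MPa


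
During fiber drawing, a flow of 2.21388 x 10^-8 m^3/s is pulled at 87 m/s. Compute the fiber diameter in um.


Cross-sectional area from continuity:
  A = Q / v = 2.21388 x 10^-8 / 87 = 2.54469 x 10^-10 m^2
Diameter from circular cross-section:
  d = sqrt(4A / pi) * 10^6 (m -> um)
  d = sqrt(4 * 2.54469 x 10^-10 / pi) * 10^6 = 18.0 um

18.0 um


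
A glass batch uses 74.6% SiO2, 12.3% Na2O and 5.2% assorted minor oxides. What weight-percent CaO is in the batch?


Pieces sum to 100%:
  CaO = 100 - (SiO2 + Na2O + others)
  CaO = 100 - (74.6 + 12.3 + 5.2) = 7.9%

7.9%


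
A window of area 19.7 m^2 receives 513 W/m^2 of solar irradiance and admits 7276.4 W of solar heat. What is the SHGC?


Rearrange Q = Area * SHGC * Irradiance:
  SHGC = Q / (Area * Irradiance)
  SHGC = 7276.4 / (19.7 * 513) = 0.72

0.72


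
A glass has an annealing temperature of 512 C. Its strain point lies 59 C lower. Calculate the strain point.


Strain point = annealing point - difference:
  T_strain = 512 - 59 = 453 C

453 C


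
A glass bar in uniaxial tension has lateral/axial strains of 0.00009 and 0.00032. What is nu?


Poisson's ratio: nu = lateral strain / axial strain
  nu = 0.00009 / 0.00032 = 0.2812

0.2812


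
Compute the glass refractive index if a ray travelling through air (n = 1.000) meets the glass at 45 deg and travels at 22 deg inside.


Apply Snell's law: n1 * sin(theta1) = n2 * sin(theta2)
  n2 = n1 * sin(theta1) / sin(theta2)
  sin(45) = 0.707107
  sin(22) = 0.374607
  n2 = 1.000 * 0.707107 / 0.374607 = 1.8876

1.8876


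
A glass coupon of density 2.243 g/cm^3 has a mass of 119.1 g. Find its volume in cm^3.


Rearrange rho = m / V:
  V = m / rho
  V = 119.1 / 2.243 = 53.099 cm^3

53.099 cm^3


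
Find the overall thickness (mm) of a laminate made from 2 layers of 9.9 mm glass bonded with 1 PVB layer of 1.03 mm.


Total thickness = glass contribution + PVB contribution
  Glass: 2 * 9.9 = 19.8 mm
  PVB: 1 * 1.03 = 1.03 mm
  Total = 19.8 + 1.03 = 20.83 mm

20.83 mm


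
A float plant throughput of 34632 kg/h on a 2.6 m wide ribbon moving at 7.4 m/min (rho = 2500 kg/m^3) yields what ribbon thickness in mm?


Ribbon cross-section from mass balance:
  Volume rate = throughput / density = 34632 / 2500 = 13.8528 m^3/h
  thickness = volume rate / (speed * 60 * width), i.e.
  thickness = throughput / (60 * speed * width * density) * 1000
  thickness = 34632 / (60 * 7.4 * 2.6 * 2500) * 1000 = 12.0 mm

12.0 mm


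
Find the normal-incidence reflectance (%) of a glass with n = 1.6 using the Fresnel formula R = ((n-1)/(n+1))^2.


Fresnel reflectance at normal incidence:
  R = ((n - 1)/(n + 1))^2
  (n - 1)/(n + 1) = (1.6 - 1)/(1.6 + 1) = 0.230769
  R = 0.230769^2 = 0.0532543
  R(%) = 0.0532543 * 100 = 5.325%

5.325%


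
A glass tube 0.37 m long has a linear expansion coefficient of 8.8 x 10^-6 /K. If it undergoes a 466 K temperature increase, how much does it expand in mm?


Thermal expansion formula: dL = alpha * L0 * dT
  dL = (8.8 x 10^-6) * 0.37 * 466 = 0.0015173 m
Convert to mm: 0.0015173 * 1000 = 1.5173 mm

1.5173 mm


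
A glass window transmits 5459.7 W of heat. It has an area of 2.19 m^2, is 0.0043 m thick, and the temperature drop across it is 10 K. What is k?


Fourier's law rearranged: k = Q * t / (A * dT)
  Numerator = 5459.7 * 0.0043 = 23.47671
  Denominator = 2.19 * 10 = 21.9
  k = 23.47671 / 21.9 = 1.072 W/mK

1.072 W/mK


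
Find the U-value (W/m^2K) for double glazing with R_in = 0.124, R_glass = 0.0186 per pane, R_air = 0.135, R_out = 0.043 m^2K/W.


Total thermal resistance (series):
  R_total = R_in + R_glass + R_air + R_glass + R_out
  R_total = 0.124 + 0.0186 + 0.135 + 0.0186 + 0.043 = 0.3392 m^2K/W
U-value = 1 / R_total = 1 / 0.3392 = 2.948 W/m^2K

2.948 W/m^2K


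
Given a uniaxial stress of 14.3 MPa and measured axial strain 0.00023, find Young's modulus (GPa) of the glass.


Young's modulus: E = stress / strain
  E = 14.3 MPa / 0.00023 = 62173.91 MPa
Convert to GPa: 62173.91 / 1000 = 62.17 GPa

62.17 GPa


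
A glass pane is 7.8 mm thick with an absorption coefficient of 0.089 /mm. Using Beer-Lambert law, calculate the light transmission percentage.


Beer-Lambert law: T = exp(-alpha * thickness)
  exponent = -0.089 * 7.8 = -0.6942
  T = exp(-0.6942) = 0.4995
  Percentage = 0.4995 * 100 = 49.95%

49.95%


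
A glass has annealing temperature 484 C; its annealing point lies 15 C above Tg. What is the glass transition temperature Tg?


Rearrange T_anneal = Tg + offset for Tg:
  Tg = T_anneal - offset = 484 - 15 = 469 C

469 C


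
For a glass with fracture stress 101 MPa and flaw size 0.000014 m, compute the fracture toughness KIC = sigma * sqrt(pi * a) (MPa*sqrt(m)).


Fracture toughness: KIC = sigma * sqrt(pi * a)
  pi * a = pi * 0.000014 = 0.000043982
  sqrt(pi * a) = 0.006632
  KIC = 101 * 0.006632 = 0.67 MPa*sqrt(m)

0.67 MPa*sqrt(m)


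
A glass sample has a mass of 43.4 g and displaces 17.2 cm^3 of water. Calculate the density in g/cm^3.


Use the definition of density:
  rho = mass / volume
  rho = 43.4 / 17.2 = 2.523 g/cm^3

2.523 g/cm^3


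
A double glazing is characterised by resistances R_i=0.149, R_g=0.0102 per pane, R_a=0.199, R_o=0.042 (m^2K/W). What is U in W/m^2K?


Total thermal resistance (series):
  R_total = R_in + R_glass + R_air + R_glass + R_out
  R_total = 0.149 + 0.0102 + 0.199 + 0.0102 + 0.042 = 0.4104 m^2K/W
U-value = 1 / R_total = 1 / 0.4104 = 2.437 W/m^2K

2.437 W/m^2K


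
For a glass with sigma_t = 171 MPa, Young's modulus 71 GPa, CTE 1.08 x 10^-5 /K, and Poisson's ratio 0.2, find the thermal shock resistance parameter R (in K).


Thermal shock resistance: R = sigma * (1 - nu) / (E * alpha)
  Numerator = 171 * (1 - 0.2) = 136.8
  Denominator = 71 * 1000 * (1.08 x 10^-5) = 0.7668
  R = 136.8 / 0.7668 = 178.4 K

178.4 K


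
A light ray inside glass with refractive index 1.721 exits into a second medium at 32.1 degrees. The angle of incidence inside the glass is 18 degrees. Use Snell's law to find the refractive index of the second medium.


Apply Snell's law: n1 * sin(theta1) = n2 * sin(theta2)
  n2 = n1 * sin(theta1) / sin(theta2)
  sin(18) = 0.309017
  sin(32.1) = 0.531399
  n2 = 1.721 * 0.309017 / 0.531399 = 1.0008

1.0008


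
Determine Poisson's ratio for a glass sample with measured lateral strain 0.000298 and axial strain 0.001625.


Poisson's ratio: nu = lateral strain / axial strain
  nu = 0.000298 / 0.001625 = 0.1834

0.1834


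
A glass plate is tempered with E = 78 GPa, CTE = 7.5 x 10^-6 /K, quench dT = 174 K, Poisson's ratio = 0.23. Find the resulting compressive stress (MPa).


Tempering stress: sigma = E * alpha * dT / (1 - nu)
  E (MPa) = 78 * 1000 = 78000
  Numerator = 78000 * (7.5 x 10^-6) * 174 = 101.79
  Denominator = 1 - 0.23 = 0.77
  sigma = 101.79 / 0.77 = 132.2 MPa

132.2 MPa


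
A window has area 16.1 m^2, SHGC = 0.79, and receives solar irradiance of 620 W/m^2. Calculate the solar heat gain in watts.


Solar heat gain: Q = Area * SHGC * Irradiance
  Q = 16.1 * 0.79 * 620 = 7885.8 W

7885.8 W


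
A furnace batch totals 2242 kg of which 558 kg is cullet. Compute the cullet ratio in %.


Cullet ratio = (cullet mass / total batch mass) * 100
  Ratio = 558 / 2242 * 100 = 24.89%

24.89%


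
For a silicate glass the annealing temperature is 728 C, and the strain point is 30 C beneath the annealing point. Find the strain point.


Strain point = annealing point - difference:
  T_strain = 728 - 30 = 698 C

698 C


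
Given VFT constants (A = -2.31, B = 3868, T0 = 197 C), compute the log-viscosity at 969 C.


VFT equation: log(eta) = A + B / (T - T0)
  T - T0 = 969 - 197 = 772
  B / (T - T0) = 3868 / 772 = 5.01
  log(eta) = -2.31 + 5.01 = 2.7

2.7


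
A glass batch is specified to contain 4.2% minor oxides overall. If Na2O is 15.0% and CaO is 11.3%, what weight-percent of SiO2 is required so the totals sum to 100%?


Known pieces sum to 100%:
  SiO2 = 100 - (others + Na2O + CaO)
  SiO2 = 100 - (4.2 + 15.0 + 11.3) = 69.5%

69.5%


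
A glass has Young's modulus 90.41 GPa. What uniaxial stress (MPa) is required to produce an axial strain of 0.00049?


Rearrange E = sigma / epsilon:
  sigma = E * epsilon
  E (MPa) = 90.41 * 1000 = 90410
  sigma = 90410 * 0.00049 = 44.3 MPa

44.3 MPa


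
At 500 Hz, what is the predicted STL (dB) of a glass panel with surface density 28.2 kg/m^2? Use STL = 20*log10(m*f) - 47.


Mass law: STL = 20 * log10(m * f) - 47
  m * f = 28.2 * 500 = 14100
  log10(14100) = 4.14922
  STL = 20 * 4.14922 - 47 = 82.9844 - 47 = 36.0 dB

36.0 dB


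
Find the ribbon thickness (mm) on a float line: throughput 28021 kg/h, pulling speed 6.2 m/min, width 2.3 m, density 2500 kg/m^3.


Ribbon cross-section from mass balance:
  Volume rate = throughput / density = 28021 / 2500 = 11.2084 m^3/h
  thickness = volume rate / (speed * 60 * width), i.e.
  thickness = throughput / (60 * speed * width * density) * 1000
  thickness = 28021 / (60 * 6.2 * 2.3 * 2500) * 1000 = 13.1 mm

13.1 mm


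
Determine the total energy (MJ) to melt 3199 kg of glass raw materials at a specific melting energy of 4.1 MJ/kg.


Total energy = mass * specific energy
  E = 3199 * 4.1 = 13115.9 MJ

13115.9 MJ


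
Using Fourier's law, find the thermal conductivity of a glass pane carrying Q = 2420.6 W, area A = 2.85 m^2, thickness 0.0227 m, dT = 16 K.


Fourier's law rearranged: k = Q * t / (A * dT)
  Numerator = 2420.6 * 0.0227 = 54.94762
  Denominator = 2.85 * 16 = 45.6
  k = 54.94762 / 45.6 = 1.205 W/mK

1.205 W/mK


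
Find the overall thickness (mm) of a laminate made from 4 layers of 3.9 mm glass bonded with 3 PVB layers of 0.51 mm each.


Total thickness = glass contribution + PVB contribution
  Glass: 4 * 3.9 = 15.6 mm
  PVB: 3 * 0.51 = 1.53 mm
  Total = 15.6 + 1.53 = 17.13 mm

17.13 mm


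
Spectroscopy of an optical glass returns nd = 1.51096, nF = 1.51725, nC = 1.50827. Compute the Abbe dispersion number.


Abbe number formula: Vd = (nd - 1) / (nF - nC)
  nd - 1 = 1.51096 - 1 = 0.51096
  nF - nC = 1.51725 - 1.50827 = 0.00898
  Vd = 0.51096 / 0.00898 = 56.9

56.9


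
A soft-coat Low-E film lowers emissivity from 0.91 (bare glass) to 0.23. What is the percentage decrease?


Percentage reduction = (1 - coated/uncoated) * 100
  Ratio = 0.23 / 0.91 = 0.2527
  Reduction = (1 - 0.2527) * 100 = 74.7%

74.7%


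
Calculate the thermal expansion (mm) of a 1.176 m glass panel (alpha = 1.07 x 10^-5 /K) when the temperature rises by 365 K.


Thermal expansion formula: dL = alpha * L0 * dT
  dL = (1.07 x 10^-5) * 1.176 * 365 = 0.00459287 m
Convert to mm: 0.00459287 * 1000 = 4.5929 mm

4.5929 mm


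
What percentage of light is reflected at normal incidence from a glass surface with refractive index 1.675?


Fresnel reflectance at normal incidence:
  R = ((n - 1)/(n + 1))^2
  (n - 1)/(n + 1) = (1.675 - 1)/(1.675 + 1) = 0.252336
  R = 0.252336^2 = 0.0636735
  R(%) = 0.0636735 * 100 = 6.367%

6.367%


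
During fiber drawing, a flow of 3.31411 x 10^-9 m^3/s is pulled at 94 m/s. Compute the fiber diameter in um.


Cross-sectional area from continuity:
  A = Q / v = 3.31411 x 10^-9 / 94 = 3.525649 x 10^-11 m^2
Diameter from circular cross-section:
  d = sqrt(4A / pi) * 10^6 (m -> um)
  d = sqrt(4 * 3.525649 x 10^-11 / pi) * 10^6 = 6.7 um

6.7 um


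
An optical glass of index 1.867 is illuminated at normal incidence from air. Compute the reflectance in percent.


Fresnel reflectance at normal incidence:
  R = ((n - 1)/(n + 1))^2
  (n - 1)/(n + 1) = (1.867 - 1)/(1.867 + 1) = 0.302407
  R = 0.302407^2 = 0.09145
  R(%) = 0.09145 * 100 = 9.145%

9.145%


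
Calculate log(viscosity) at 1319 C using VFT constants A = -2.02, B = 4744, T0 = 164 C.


VFT equation: log(eta) = A + B / (T - T0)
  T - T0 = 1319 - 164 = 1155
  B / (T - T0) = 4744 / 1155 = 4.107
  log(eta) = -2.02 + 4.107 = 2.087

2.087


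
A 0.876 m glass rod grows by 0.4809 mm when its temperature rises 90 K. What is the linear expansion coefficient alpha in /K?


Rearrange dL = alpha * L0 * dT for alpha:
  alpha = dL / (L0 * dT)
  alpha = (0.4809 / 1000) / (0.876 * 90) = 0.0000061 /K = 6.1 x 10^-6 /K

6.1 x 10^-6 /K


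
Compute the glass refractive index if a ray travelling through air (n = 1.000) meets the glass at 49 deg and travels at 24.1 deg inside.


Apply Snell's law: n1 * sin(theta1) = n2 * sin(theta2)
  n2 = n1 * sin(theta1) / sin(theta2)
  sin(49) = 0.75471
  sin(24.1) = 0.40833
  n2 = 1.000 * 0.75471 / 0.40833 = 1.8483

1.8483


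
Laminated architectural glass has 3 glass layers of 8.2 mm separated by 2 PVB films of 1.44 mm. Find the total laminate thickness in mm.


Total thickness = glass contribution + PVB contribution
  Glass: 3 * 8.2 = 24.6 mm
  PVB: 2 * 1.44 = 2.88 mm
  Total = 24.6 + 2.88 = 27.48 mm

27.48 mm


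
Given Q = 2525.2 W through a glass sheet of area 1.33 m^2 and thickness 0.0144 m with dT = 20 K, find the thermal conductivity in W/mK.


Fourier's law rearranged: k = Q * t / (A * dT)
  Numerator = 2525.2 * 0.0144 = 36.36288
  Denominator = 1.33 * 20 = 26.6
  k = 36.36288 / 26.6 = 1.367 W/mK

1.367 W/mK


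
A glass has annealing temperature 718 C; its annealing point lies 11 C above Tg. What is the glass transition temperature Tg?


Rearrange T_anneal = Tg + offset for Tg:
  Tg = T_anneal - offset = 718 - 11 = 707 C

707 C


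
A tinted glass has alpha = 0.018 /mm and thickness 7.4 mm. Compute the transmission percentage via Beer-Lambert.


Beer-Lambert law: T = exp(-alpha * thickness)
  exponent = -0.018 * 7.4 = -0.1332
  T = exp(-0.1332) = 0.8753
  Percentage = 0.8753 * 100 = 87.53%

87.53%


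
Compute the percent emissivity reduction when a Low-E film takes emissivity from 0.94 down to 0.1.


Percentage reduction = (1 - coated/uncoated) * 100
  Ratio = 0.1 / 0.94 = 0.1064
  Reduction = (1 - 0.1064) * 100 = 89.4%

89.4%


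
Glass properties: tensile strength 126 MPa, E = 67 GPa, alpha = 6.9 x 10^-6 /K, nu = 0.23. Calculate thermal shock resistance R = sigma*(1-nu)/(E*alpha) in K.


Thermal shock resistance: R = sigma * (1 - nu) / (E * alpha)
  Numerator = 126 * (1 - 0.23) = 97.02
  Denominator = 67 * 1000 * (6.9 x 10^-6) = 0.4623
  R = 97.02 / 0.4623 = 209.9 K

209.9 K


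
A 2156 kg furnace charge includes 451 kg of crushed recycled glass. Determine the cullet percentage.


Cullet ratio = (cullet mass / total batch mass) * 100
  Ratio = 451 / 2156 * 100 = 20.92%

20.92%


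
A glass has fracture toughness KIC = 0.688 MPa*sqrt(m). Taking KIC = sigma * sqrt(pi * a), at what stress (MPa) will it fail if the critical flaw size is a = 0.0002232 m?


Rearrange KIC = sigma * sqrt(pi * a):
  sigma = KIC / sqrt(pi * a)
  sqrt(pi * 0.0002232) = 0.02648
  sigma = 0.688 / 0.02648 = 25.98 MPa

25.98 MPa


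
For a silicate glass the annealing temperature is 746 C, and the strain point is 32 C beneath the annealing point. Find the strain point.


Strain point = annealing point - difference:
  T_strain = 746 - 32 = 714 C

714 C


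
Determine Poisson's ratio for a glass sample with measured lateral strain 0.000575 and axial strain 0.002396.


Poisson's ratio: nu = lateral strain / axial strain
  nu = 0.000575 / 0.002396 = 0.24

0.24


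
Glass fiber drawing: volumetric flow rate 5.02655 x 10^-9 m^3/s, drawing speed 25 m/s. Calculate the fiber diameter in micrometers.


Cross-sectional area from continuity:
  A = Q / v = 5.02655 x 10^-9 / 25 = 2.01062 x 10^-10 m^2
Diameter from circular cross-section:
  d = sqrt(4A / pi) * 10^6 (m -> um)
  d = sqrt(4 * 2.01062 x 10^-10 / pi) * 10^6 = 16.0 um

16.0 um
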